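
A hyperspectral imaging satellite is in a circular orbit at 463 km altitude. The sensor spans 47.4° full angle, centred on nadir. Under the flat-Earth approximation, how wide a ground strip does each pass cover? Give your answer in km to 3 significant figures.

Half-angle = 47.4°/2 = 23.7°.
Swath width ≈ 2h·tan(θ/2) = 2 × 463 × tan(23.7°) = 406.5 km.

406 km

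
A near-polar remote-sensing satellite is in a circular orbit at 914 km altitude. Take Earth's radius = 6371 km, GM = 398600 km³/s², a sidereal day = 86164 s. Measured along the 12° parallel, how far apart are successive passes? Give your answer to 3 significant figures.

Semi-major axis a = 6371 + 914 = 7285 km. Period T = 2π√(a³/μ) = 2π√(7285³/398600) = 6188.1 s = 103.13 min.
Node shift per orbit = (6188.1/86164) × 360° = 25.85°.
Equatorial spacing = 25.85 × 111.2 km/° = 2875 km.
At 12° latitude, spacing = 2875 × cos(12°) = 2812 km.

2810 km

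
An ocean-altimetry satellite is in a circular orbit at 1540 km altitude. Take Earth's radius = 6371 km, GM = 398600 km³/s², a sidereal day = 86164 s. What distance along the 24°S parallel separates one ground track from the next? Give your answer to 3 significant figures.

Semi-major axis a = 6371 + 1540 = 7911 km. Period T = 2π√(a³/μ) = 2π√(7911³/398600) = 7002.6 s = 116.71 min.
Node shift per orbit = (7002.6/86164) × 360° = 29.26°.
Equatorial spacing = 29.26 × 111.2 km/° = 3253 km.
At 24° latitude, spacing = 3253 × cos(24°) = 2972 km.

2970 km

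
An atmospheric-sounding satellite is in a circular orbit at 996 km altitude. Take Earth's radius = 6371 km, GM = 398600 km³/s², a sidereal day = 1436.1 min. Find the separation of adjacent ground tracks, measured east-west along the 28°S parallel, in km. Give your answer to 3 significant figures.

2580 km

Semi-major axis a = 6371 + 996 = 7367 km. Period T = 2π√(a³/μ) = 2π√(7367³/398600) = 6292.8 s = 104.88 min.
Node shift per orbit = (6292.8/86166) × 360° = 26.29°.
Equatorial spacing = 26.29 × 111.2 km/° = 2923 km.
At 28° latitude, spacing = 2923 × cos(28°) = 2581 km.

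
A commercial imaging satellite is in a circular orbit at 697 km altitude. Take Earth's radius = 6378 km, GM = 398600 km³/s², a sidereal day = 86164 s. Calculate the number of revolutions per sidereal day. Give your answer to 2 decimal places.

14.55

Semi-major axis a = 6378 + 697 = 7075 km. Period T = 2π√(a³/μ) = 2π√(7075³/398600) = 5922.4 s = 98.71 min.
Orbits per sidereal day = 86164 / 5922.4 = 14.549.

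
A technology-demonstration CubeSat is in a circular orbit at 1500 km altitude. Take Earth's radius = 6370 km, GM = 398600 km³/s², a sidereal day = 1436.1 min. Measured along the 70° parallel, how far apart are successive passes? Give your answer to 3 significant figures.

1100 km

Semi-major axis a = 6370 + 1500 = 7870 km. Period T = 2π√(a³/μ) = 2π√(7870³/398600) = 6948.2 s = 115.80 min.
Node shift per orbit = (6948.2/86166) × 360° = 29.03°.
Equatorial spacing = 29.03 × 111.2 km/° = 3227 km.
At 70° latitude, spacing = 3227 × cos(70°) = 1104 km.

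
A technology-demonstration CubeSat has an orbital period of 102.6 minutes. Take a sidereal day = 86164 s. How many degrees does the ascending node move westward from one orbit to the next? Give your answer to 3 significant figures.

25.7°

T = 102.6 min = 6156.0 s.
During one orbit Earth rotates (6156.0 / 86164) × 360° = 25.72°.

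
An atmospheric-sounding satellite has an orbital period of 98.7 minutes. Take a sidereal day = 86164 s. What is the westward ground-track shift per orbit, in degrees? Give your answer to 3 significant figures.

T = 98.7 min = 5922.0 s.
During one orbit Earth rotates (5922.0 / 86164) × 360° = 24.74°.

24.7°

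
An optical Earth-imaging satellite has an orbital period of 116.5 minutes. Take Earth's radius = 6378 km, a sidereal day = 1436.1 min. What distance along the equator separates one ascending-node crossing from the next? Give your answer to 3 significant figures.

T = 116.5 min = 6990.0 s.
During one orbit Earth rotates (6990.0 / 86166) × 360° = 29.20°.
At the equator that is 29.20° × (2π·6378/360) km/° = 29.20 × 111.3 = 3251 km.

3250 km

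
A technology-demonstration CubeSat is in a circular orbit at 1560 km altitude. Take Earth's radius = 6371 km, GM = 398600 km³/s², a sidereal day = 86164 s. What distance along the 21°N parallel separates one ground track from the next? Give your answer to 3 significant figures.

3050 km

Semi-major axis a = 6371 + 1560 = 7931 km. Period T = 2π√(a³/μ) = 2π√(7931³/398600) = 7029.2 s = 117.15 min.
Node shift per orbit = (7029.2/86164) × 360° = 29.37°.
Equatorial spacing = 29.37 × 111.2 km/° = 3266 km.
At 21° latitude, spacing = 3266 × cos(21°) = 3049 km.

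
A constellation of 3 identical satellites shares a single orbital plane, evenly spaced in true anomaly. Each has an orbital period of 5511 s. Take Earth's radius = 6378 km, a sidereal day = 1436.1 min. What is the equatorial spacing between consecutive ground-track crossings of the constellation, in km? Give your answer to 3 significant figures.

854 km

Single-satellite node shift = (5511.0/86166) × 360° = 23.02°.
With 3 satellites evenly phased, successive equator crossings are 23.02/3 = 7.675° apart.
That is 7.675 × 111.3 = 854 km at the equator.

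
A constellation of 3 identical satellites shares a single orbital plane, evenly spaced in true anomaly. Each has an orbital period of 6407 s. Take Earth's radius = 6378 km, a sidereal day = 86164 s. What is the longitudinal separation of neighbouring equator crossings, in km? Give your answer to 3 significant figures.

993 km

Single-satellite node shift = (6407.0/86164) × 360° = 26.77°.
With 3 satellites evenly phased, successive equator crossings are 26.77/3 = 8.923° apart.
That is 8.923 × 111.3 = 993 km at the equator.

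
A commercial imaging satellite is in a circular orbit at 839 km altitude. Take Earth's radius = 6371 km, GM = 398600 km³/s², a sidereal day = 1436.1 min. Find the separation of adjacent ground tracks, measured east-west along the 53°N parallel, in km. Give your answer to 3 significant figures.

Semi-major axis a = 6371 + 839 = 7210 km. Period T = 2π√(a³/μ) = 2π√(7210³/398600) = 6092.8 s = 101.55 min.
Node shift per orbit = (6092.8/86166) × 360° = 25.46°.
Equatorial spacing = 25.46 × 111.2 km/° = 2831 km.
At 53° latitude, spacing = 2831 × cos(53°) = 1703 km.

1700 km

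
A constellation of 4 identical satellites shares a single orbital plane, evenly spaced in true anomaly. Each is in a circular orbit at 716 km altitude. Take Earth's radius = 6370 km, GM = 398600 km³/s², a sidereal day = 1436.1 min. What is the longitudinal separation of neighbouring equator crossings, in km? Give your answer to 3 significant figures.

Semi-major axis a = 6370 + 716 = 7086 km. Period T = 2π√(a³/μ) = 2π√(7086³/398600) = 5936.3 s = 98.94 min.
Single-satellite node shift = (5936.3/86166) × 360° = 24.80°.
With 4 satellites evenly phased, successive equator crossings are 24.80/4 = 6.200° apart.
That is 6.200 × 111.2 = 689 km at the equator.

689 km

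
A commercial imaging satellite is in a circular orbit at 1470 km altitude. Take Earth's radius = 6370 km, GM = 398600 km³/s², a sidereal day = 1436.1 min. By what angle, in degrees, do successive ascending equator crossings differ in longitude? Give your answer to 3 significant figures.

28.9°

Semi-major axis a = 6370 + 1470 = 7840 km. Period T = 2π√(a³/μ) = 2π√(7840³/398600) = 6908.5 s = 115.14 min.
During one orbit Earth rotates (6908.5 / 86166) × 360° = 28.86°.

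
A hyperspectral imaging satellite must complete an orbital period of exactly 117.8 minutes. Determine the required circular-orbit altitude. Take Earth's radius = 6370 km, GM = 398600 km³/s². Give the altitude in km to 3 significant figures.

1590 km

T = 117.8 min = 7068.0 s.
From T = 2π√(a³/μ): a = (μ T²/4π²)^(1/3) = (398600 × 7068.0² / 4π²)^(1/3) = 7960 km.
Altitude h = a − R = 7960 − 6370 = 1590 km.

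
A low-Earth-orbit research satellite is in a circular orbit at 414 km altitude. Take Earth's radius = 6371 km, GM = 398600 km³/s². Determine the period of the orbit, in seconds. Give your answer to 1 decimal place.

5562.1 seconds

Semi-major axis a = 6371 + 414 = 6785 km. Period T = 2π√(a³/μ) = 2π√(6785³/398600) = 5562.1 s = 92.70 min.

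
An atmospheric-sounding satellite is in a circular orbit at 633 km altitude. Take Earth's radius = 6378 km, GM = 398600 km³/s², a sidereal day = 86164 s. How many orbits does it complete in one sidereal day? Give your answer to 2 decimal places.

14.75

Semi-major axis a = 6378 + 633 = 7011 km. Period T = 2π√(a³/μ) = 2π√(7011³/398600) = 5842.3 s = 97.37 min.
Orbits per sidereal day = 86164 / 5842.3 = 14.748.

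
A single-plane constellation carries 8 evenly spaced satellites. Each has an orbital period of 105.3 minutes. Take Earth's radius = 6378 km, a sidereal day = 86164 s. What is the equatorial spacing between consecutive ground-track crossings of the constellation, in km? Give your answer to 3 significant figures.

T = 105.3 min = 6318.0 s.
Single-satellite node shift = (6318.0/86164) × 360° = 26.40°.
With 8 satellites evenly phased, successive equator crossings are 26.40/8 = 3.300° apart.
That is 3.300 × 111.3 = 367 km at the equator.

367 km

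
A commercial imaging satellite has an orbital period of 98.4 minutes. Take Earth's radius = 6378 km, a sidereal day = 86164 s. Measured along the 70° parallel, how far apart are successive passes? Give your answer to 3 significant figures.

T = 98.4 min = 5904.0 s.
Node shift per orbit = (5904.0/86164) × 360° = 24.67°.
Equatorial spacing = 24.67 × 111.3 km/° = 2746 km.
At 70° latitude, spacing = 2746 × cos(70°) = 939 km.

939 km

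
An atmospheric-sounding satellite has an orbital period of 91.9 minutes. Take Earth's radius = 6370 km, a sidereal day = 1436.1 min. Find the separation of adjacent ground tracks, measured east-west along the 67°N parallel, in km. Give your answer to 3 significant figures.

1000 km

T = 91.9 min = 5514.0 s.
Node shift per orbit = (5514.0/86166) × 360° = 23.04°.
Equatorial spacing = 23.04 × 111.2 km/° = 2561 km.
At 67° latitude, spacing = 2561 × cos(67°) = 1001 km.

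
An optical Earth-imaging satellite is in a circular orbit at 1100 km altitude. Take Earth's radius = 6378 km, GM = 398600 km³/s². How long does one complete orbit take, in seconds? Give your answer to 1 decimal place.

6435.6 seconds

Semi-major axis a = 6378 + 1100 = 7478 km. Period T = 2π√(a³/μ) = 2π√(7478³/398600) = 6435.6 s = 107.26 min.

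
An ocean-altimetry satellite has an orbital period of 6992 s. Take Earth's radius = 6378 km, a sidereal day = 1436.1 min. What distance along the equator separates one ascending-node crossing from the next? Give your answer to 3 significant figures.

During one orbit Earth rotates (6992.0 / 86166) × 360° = 29.21°.
At the equator that is 29.21° × (2π·6378/360) km/° = 29.21 × 111.3 = 3252 km.

3250 km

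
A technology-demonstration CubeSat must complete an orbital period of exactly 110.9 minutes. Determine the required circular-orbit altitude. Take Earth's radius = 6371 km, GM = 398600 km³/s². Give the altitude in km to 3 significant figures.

1280 km

T = 110.9 min = 6654.0 s.
From T = 2π√(a³/μ): a = (μ T²/4π²)^(1/3) = (398600 × 6654.0² / 4π²)^(1/3) = 7646 km.
Altitude h = a − R = 7646 − 6371 = 1275 km.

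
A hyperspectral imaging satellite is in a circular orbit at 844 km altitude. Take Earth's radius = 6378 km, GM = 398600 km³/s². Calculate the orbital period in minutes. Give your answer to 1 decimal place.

101.8 min

Semi-major axis a = 6378 + 844 = 7222 km. Period T = 2π√(a³/μ) = 2π√(7222³/398600) = 6108.0 s = 101.80 min.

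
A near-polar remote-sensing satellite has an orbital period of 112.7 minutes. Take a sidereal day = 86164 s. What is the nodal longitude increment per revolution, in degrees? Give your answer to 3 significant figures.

28.3°

T = 112.7 min = 6762.0 s.
During one orbit Earth rotates (6762.0 / 86164) × 360° = 28.25°.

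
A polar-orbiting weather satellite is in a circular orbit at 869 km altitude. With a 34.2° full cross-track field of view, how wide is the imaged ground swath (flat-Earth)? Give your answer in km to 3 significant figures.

535 km

Half-angle = 34.2°/2 = 17.1°.
Swath width ≈ 2h·tan(θ/2) = 2 × 869 × tan(17.1°) = 534.7 km.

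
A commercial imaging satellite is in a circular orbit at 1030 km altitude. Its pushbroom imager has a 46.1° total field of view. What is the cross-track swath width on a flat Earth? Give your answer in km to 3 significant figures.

877 km

Half-angle = 46.1°/2 = 23.05°.
Swath width ≈ 2h·tan(θ/2) = 2 × 1030 × tan(23.05°) = 876.5 km.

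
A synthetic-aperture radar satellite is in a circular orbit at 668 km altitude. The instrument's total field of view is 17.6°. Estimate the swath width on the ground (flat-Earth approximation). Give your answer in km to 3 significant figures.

207 km

Half-angle = 17.6°/2 = 8.8°.
Swath width ≈ 2h·tan(θ/2) = 2 × 668 × tan(8.8°) = 206.8 km.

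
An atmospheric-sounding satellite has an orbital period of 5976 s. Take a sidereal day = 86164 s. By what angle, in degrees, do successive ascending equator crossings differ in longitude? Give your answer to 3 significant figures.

25.0°

During one orbit Earth rotates (5976.0 / 86164) × 360° = 24.97°.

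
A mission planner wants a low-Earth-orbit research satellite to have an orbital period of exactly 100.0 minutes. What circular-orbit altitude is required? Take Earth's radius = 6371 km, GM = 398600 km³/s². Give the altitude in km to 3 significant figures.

766 km

T = 100.0 min = 6000.0 s.
From T = 2π√(a³/μ): a = (μ T²/4π²)^(1/3) = (398600 × 6000.0² / 4π²)^(1/3) = 7137 km.
Altitude h = a − R = 7137 − 6371 = 766 km.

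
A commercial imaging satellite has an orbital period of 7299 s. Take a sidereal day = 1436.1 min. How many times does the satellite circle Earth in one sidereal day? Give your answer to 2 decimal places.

11.81

Orbits per sidereal day = 86166 / 7299.0 = 11.805.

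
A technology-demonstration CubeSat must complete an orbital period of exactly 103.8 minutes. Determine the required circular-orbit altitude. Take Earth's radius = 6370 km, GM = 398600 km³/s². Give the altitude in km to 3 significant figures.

946 km

T = 103.8 min = 6228.0 s.
From T = 2π√(a³/μ): a = (μ T²/4π²)^(1/3) = (398600 × 6228.0² / 4π²)^(1/3) = 7316 km.
Altitude h = a − R = 7316 − 6370 = 946 km.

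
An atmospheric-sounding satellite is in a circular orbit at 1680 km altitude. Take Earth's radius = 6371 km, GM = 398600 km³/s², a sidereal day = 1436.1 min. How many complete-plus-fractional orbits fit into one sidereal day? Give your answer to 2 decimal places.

Semi-major axis a = 6371 + 1680 = 8051 km. Period T = 2π√(a³/μ) = 2π√(8051³/398600) = 7189.3 s = 119.82 min.
Orbits per sidereal day = 86166 / 7189.3 = 11.985.

11.99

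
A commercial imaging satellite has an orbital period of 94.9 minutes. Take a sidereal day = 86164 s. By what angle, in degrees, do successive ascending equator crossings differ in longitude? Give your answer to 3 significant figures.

T = 94.9 min = 5694.0 s.
During one orbit Earth rotates (5694.0 / 86164) × 360° = 23.79°.

23.8°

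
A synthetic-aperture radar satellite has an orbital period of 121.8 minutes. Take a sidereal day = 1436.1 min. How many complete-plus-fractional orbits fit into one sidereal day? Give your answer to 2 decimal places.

T = 121.8 min = 7308.0 s.
Orbits per sidereal day = 86166 / 7308.0 = 11.791.

11.79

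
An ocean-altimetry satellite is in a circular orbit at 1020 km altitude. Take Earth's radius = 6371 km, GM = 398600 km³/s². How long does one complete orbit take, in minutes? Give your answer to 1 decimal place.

Semi-major axis a = 6371 + 1020 = 7391 km. Period T = 2π√(a³/μ) = 2π√(7391³/398600) = 6323.6 s = 105.39 min.

105.4 min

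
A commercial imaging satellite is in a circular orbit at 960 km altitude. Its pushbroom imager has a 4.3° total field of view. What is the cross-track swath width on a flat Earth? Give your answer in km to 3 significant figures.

Half-angle = 4.3°/2 = 2.15°.
Swath width ≈ 2h·tan(θ/2) = 2 × 960 × tan(2.15°) = 72.1 km.

72.1 km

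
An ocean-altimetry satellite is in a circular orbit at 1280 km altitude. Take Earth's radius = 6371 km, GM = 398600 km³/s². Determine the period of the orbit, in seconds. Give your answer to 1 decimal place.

6660.2 seconds

Semi-major axis a = 6371 + 1280 = 7651 km. Period T = 2π√(a³/μ) = 2π√(7651³/398600) = 6660.2 s = 111.00 min.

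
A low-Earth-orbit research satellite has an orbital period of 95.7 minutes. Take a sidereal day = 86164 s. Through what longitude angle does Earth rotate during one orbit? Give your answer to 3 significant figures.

T = 95.7 min = 5742.0 s.
During one orbit Earth rotates (5742.0 / 86164) × 360° = 23.99°.

24.0°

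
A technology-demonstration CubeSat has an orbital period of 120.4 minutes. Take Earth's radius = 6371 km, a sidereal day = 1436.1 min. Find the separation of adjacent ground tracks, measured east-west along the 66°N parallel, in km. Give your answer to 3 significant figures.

1370 km

T = 120.4 min = 7224.0 s.
Node shift per orbit = (7224.0/86166) × 360° = 30.18°.
Equatorial spacing = 30.18 × 111.2 km/° = 3356 km.
At 66° latitude, spacing = 3356 × cos(66°) = 1365 km.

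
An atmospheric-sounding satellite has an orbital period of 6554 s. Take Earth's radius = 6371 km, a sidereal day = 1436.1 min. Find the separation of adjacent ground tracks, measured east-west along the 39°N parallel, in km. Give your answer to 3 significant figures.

Node shift per orbit = (6554.0/86166) × 360° = 27.38°.
Equatorial spacing = 27.38 × 111.2 km/° = 3045 km.
At 39° latitude, spacing = 3045 × cos(39°) = 2366 km.

2370 km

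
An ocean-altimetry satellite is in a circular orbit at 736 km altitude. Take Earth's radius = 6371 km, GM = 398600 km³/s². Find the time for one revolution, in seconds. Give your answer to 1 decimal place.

5962.7 seconds

Semi-major axis a = 6371 + 736 = 7107 km. Period T = 2π√(a³/μ) = 2π√(7107³/398600) = 5962.7 s = 99.38 min.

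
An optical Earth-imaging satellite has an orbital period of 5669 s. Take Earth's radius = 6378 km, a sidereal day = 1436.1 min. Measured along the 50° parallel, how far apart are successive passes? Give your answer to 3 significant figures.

1690 km

Node shift per orbit = (5669.0/86166) × 360° = 23.68°.
Equatorial spacing = 23.68 × 111.3 km/° = 2637 km.
At 50° latitude, spacing = 2637 × cos(50°) = 1695 km.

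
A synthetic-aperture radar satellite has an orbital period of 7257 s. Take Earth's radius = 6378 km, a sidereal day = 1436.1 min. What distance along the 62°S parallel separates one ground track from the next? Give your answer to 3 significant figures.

Node shift per orbit = (7257.0/86166) × 360° = 30.32°.
Equatorial spacing = 30.32 × 111.3 km/° = 3375 km.
At 62° latitude, spacing = 3375 × cos(62°) = 1585 km.

1580 km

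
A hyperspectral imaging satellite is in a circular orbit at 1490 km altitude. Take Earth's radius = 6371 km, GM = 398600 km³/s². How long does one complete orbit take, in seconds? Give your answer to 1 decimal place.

Semi-major axis a = 6371 + 1490 = 7861 km. Period T = 2π√(a³/μ) = 2π√(7861³/398600) = 6936.3 s = 115.61 min.

6936.3 seconds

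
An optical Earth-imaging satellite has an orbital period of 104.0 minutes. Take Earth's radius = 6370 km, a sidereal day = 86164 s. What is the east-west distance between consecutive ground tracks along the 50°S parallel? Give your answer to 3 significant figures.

1860 km

T = 104.0 min = 6240.0 s.
Node shift per orbit = (6240.0/86164) × 360° = 26.07°.
Equatorial spacing = 26.07 × 111.2 km/° = 2899 km.
At 50° latitude, spacing = 2899 × cos(50°) = 1863 km.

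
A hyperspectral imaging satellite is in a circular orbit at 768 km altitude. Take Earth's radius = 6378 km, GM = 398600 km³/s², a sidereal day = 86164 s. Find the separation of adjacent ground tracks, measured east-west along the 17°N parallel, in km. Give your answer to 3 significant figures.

2670 km

Semi-major axis a = 6378 + 768 = 7146 km. Period T = 2π√(a³/μ) = 2π√(7146³/398600) = 6011.8 s = 100.20 min.
Node shift per orbit = (6011.8/86164) × 360° = 25.12°.
Equatorial spacing = 25.12 × 111.3 km/° = 2796 km.
At 17° latitude, spacing = 2796 × cos(17°) = 2674 km.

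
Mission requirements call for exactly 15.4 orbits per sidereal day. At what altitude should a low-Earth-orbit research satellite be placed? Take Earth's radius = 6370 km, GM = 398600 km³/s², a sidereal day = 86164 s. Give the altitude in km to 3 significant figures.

Required period T = 86164 / 15.4 = 5595.1 s.
From T = 2π√(a³/μ): a = (μ T²/4π²)^(1/3) = (398600 × 5595.1² / 4π²)^(1/3) = 6812 km.
Altitude h = a − R = 6812 − 6370 = 442 km.

442 km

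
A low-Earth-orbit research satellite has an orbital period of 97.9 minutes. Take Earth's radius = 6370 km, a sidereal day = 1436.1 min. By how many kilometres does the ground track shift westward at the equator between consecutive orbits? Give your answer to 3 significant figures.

2730 km

T = 97.9 min = 5874.0 s.
During one orbit Earth rotates (5874.0 / 86166) × 360° = 24.54°.
At the equator that is 24.54° × (2π·6370/360) km/° = 24.54 × 111.2 = 2728 km.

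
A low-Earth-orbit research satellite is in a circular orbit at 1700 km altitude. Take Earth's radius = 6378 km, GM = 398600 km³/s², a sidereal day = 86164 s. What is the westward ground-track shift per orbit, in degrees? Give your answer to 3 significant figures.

Semi-major axis a = 6378 + 1700 = 8078 km. Period T = 2π√(a³/μ) = 2π√(8078³/398600) = 7225.5 s = 120.42 min.
During one orbit Earth rotates (7225.5 / 86164) × 360° = 30.19°.

30.2°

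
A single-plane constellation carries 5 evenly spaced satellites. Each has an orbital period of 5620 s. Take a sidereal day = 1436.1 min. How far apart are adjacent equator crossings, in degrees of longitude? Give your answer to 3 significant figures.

Single-satellite node shift = (5620.0/86166) × 360° = 23.48°.
With 5 satellites evenly phased, successive equator crossings are 23.48/5 = 4.696° apart.

4.70°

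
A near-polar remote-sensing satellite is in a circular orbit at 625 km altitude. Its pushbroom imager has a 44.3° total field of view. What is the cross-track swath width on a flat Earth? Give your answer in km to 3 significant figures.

Half-angle = 44.3°/2 = 22.15°.
Swath width ≈ 2h·tan(θ/2) = 2 × 625 × tan(22.15°) = 508.8 km.

509 km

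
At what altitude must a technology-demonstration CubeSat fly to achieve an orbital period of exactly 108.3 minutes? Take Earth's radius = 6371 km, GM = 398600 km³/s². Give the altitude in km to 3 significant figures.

1160 km

T = 108.3 min = 6498.0 s.
From T = 2π√(a³/μ): a = (μ T²/4π²)^(1/3) = (398600 × 6498.0² / 4π²)^(1/3) = 7526 km.
Altitude h = a − R = 7526 − 6371 = 1155 km.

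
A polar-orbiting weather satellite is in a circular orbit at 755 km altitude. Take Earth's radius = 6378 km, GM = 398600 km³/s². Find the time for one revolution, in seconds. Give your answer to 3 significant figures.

6000 seconds

Semi-major axis a = 6378 + 755 = 7133 km. Period T = 2π√(a³/μ) = 2π√(7133³/398600) = 5995.4 s = 99.92 min.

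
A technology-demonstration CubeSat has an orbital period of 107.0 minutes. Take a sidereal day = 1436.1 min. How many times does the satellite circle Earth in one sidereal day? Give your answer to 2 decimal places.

T = 107.0 min = 6420.0 s.
Orbits per sidereal day = 86166 / 6420.0 = 13.421.

13.42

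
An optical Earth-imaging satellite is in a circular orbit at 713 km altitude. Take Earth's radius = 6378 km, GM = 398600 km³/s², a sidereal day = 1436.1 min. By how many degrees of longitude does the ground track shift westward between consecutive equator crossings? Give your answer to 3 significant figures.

Semi-major axis a = 6378 + 713 = 7091 km. Period T = 2π√(a³/μ) = 2π√(7091³/398600) = 5942.5 s = 99.04 min.
During one orbit Earth rotates (5942.5 / 86166) × 360° = 24.83°.

24.8°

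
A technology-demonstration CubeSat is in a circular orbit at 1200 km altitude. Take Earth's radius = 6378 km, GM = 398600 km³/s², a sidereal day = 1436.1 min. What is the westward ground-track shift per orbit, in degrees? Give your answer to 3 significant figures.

27.4°

Semi-major axis a = 6378 + 1200 = 7578 km. Period T = 2π√(a³/μ) = 2π√(7578³/398600) = 6565.1 s = 109.42 min.
During one orbit Earth rotates (6565.1 / 86166) × 360° = 27.43°.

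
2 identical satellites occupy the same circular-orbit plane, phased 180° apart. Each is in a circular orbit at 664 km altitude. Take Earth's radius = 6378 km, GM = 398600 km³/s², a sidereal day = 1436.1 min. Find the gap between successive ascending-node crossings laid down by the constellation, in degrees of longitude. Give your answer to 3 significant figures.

12.3°

Semi-major axis a = 6378 + 664 = 7042 km. Period T = 2π√(a³/μ) = 2π√(7042³/398600) = 5881.1 s = 98.02 min.
Single-satellite node shift = (5881.1/86166) × 360° = 24.57°.
With 2 satellites evenly phased, successive equator crossings are 24.57/2 = 12.285° apart.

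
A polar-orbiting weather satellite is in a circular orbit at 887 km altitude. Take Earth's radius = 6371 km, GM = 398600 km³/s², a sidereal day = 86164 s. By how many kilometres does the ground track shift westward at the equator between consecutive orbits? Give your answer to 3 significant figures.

2860 km

Semi-major axis a = 6371 + 887 = 7258 km. Period T = 2π√(a³/μ) = 2π√(7258³/398600) = 6153.7 s = 102.56 min.
During one orbit Earth rotates (6153.7 / 86164) × 360° = 25.71°.
At the equator that is 25.71° × (2π·6371/360) km/° = 25.71 × 111.2 = 2859 km.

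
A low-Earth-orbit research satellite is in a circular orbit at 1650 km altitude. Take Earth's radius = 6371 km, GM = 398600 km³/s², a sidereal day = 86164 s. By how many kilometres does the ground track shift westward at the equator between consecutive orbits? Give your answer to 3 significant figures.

3320 km

Semi-major axis a = 6371 + 1650 = 8021 km. Period T = 2π√(a³/μ) = 2π√(8021³/398600) = 7149.1 s = 119.15 min.
During one orbit Earth rotates (7149.1 / 86164) × 360° = 29.87°.
At the equator that is 29.87° × (2π·6371/360) km/° = 29.87 × 111.2 = 3321 km.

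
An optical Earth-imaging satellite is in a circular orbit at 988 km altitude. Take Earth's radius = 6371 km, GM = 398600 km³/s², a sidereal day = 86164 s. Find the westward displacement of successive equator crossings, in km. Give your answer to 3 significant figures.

Semi-major axis a = 6371 + 988 = 7359 km. Period T = 2π√(a³/μ) = 2π√(7359³/398600) = 6282.6 s = 104.71 min.
During one orbit Earth rotates (6282.6 / 86164) × 360° = 26.25°.
At the equator that is 26.25° × (2π·6371/360) km/° = 26.25 × 111.2 = 2919 km.

2920 km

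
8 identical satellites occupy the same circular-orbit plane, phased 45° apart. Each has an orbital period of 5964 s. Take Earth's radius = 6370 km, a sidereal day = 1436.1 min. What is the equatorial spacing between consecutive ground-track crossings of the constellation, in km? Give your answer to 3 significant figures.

Single-satellite node shift = (5964.0/86166) × 360° = 24.92°.
With 8 satellites evenly phased, successive equator crossings are 24.92/8 = 3.115° apart.
That is 3.115 × 111.2 = 346 km at the equator.

346 km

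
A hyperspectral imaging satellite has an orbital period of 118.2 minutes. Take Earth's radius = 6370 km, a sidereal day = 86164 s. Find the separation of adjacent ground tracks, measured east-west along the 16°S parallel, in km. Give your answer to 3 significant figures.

T = 118.2 min = 7092.0 s.
Node shift per orbit = (7092.0/86164) × 360° = 29.63°.
Equatorial spacing = 29.63 × 111.2 km/° = 3294 km.
At 16° latitude, spacing = 3294 × cos(16°) = 3167 km.

3170 km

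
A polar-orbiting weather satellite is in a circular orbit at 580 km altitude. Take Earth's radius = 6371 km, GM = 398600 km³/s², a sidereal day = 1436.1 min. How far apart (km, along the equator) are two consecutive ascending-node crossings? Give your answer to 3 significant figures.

2680 km

Semi-major axis a = 6371 + 580 = 6951 km. Period T = 2π√(a³/μ) = 2π√(6951³/398600) = 5767.4 s = 96.12 min.
During one orbit Earth rotates (5767.4 / 86166) × 360° = 24.10°.
At the equator that is 24.10° × (2π·6371/360) km/° = 24.10 × 111.2 = 2679 km.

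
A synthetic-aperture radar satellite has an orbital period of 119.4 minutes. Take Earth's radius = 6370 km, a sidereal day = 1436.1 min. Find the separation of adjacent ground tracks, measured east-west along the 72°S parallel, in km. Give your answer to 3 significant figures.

1030 km

T = 119.4 min = 7164.0 s.
Node shift per orbit = (7164.0/86166) × 360° = 29.93°.
Equatorial spacing = 29.93 × 111.2 km/° = 3328 km.
At 72° latitude, spacing = 3328 × cos(72°) = 1028 km.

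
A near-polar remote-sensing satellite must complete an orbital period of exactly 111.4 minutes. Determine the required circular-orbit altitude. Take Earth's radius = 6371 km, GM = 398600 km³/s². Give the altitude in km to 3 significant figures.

T = 111.4 min = 6684.0 s.
From T = 2π√(a³/μ): a = (μ T²/4π²)^(1/3) = (398600 × 6684.0² / 4π²)^(1/3) = 7669 km.
Altitude h = a − R = 7669 − 6371 = 1298 km.

1300 km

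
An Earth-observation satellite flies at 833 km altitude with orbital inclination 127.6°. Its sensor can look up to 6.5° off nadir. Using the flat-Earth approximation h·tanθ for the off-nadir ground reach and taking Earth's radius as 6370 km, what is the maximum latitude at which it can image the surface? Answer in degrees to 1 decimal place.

Retrograde orbit: the ground track reaches ±(180° − i) = ±(180 − 127.6) = ±52.4°.
Sensor half-swath on the ground ≈ 833·tan(6.5°) = 95 km = 0.85° of latitude.
Maximum observable latitude ≈ 52.4 + 0.85 = 53.3°.

53.3°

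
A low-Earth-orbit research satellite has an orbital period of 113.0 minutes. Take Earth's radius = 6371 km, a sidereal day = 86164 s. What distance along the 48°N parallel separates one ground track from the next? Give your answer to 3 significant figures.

2110 km

T = 113.0 min = 6780.0 s.
Node shift per orbit = (6780.0/86164) × 360° = 28.33°.
Equatorial spacing = 28.33 × 111.2 km/° = 3150 km.
At 48° latitude, spacing = 3150 × cos(48°) = 2108 km.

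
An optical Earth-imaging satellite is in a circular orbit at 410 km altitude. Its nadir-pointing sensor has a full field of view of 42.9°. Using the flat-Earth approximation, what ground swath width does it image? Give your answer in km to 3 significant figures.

322 km

Half-angle = 42.9°/2 = 21.45°.
Swath width ≈ 2h·tan(θ/2) = 2 × 410 × tan(21.45°) = 322.2 km.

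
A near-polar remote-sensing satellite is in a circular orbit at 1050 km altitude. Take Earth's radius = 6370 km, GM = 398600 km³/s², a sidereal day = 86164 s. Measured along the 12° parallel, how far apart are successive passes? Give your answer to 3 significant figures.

Semi-major axis a = 6370 + 1050 = 7420 km. Period T = 2π√(a³/μ) = 2π√(7420³/398600) = 6360.9 s = 106.01 min.
Node shift per orbit = (6360.9/86164) × 360° = 26.58°.
Equatorial spacing = 26.58 × 111.2 km/° = 2955 km.
At 12° latitude, spacing = 2955 × cos(12°) = 2890 km.

2890 km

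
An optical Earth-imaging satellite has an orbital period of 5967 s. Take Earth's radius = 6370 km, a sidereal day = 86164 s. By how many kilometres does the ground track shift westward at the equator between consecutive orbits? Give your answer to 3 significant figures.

2770 km

During one orbit Earth rotates (5967.0 / 86164) × 360° = 24.93°.
At the equator that is 24.93° × (2π·6370/360) km/° = 24.93 × 111.2 = 2772 km.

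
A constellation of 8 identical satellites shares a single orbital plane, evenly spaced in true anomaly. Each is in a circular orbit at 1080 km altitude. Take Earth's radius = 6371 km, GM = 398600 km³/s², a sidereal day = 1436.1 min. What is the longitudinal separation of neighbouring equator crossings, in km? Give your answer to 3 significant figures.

372 km

Semi-major axis a = 6371 + 1080 = 7451 km. Period T = 2π√(a³/μ) = 2π√(7451³/398600) = 6400.8 s = 106.68 min.
Single-satellite node shift = (6400.8/86166) × 360° = 26.74°.
With 8 satellites evenly phased, successive equator crossings are 26.74/8 = 3.343° apart.
That is 3.343 × 111.2 = 372 km at the equator.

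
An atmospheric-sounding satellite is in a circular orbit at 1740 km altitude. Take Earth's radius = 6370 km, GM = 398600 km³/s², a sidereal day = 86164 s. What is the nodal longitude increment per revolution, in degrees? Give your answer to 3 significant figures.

Semi-major axis a = 6370 + 1740 = 8110 km. Period T = 2π√(a³/μ) = 2π√(8110³/398600) = 7268.5 s = 121.14 min.
During one orbit Earth rotates (7268.5 / 86164) × 360° = 30.37°.

30.4°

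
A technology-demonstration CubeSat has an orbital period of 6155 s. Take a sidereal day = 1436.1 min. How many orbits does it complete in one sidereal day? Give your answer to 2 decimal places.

Orbits per sidereal day = 86166 / 6155.0 = 13.999.

14.00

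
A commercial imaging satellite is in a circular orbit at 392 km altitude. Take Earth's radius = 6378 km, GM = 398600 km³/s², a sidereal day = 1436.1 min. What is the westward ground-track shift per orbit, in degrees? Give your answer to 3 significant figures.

Semi-major axis a = 6378 + 392 = 6770 km. Period T = 2π√(a³/μ) = 2π√(6770³/398600) = 5543.6 s = 92.39 min.
During one orbit Earth rotates (5543.6 / 86166) × 360° = 23.16°.

23.2°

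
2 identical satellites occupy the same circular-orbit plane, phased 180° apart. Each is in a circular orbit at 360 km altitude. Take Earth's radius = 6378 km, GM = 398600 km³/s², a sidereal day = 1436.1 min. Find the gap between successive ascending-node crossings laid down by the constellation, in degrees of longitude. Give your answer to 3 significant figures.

Semi-major axis a = 6378 + 360 = 6738 km. Period T = 2π√(a³/μ) = 2π√(6738³/398600) = 5504.4 s = 91.74 min.
Single-satellite node shift = (5504.4/86166) × 360° = 23.00°.
With 2 satellites evenly phased, successive equator crossings are 23.00/2 = 11.499° apart.

11.5°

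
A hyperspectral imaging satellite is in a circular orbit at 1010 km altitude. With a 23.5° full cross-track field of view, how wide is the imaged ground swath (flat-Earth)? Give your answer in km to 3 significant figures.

420 km

Half-angle = 23.5°/2 = 11.75°.
Swath width ≈ 2h·tan(θ/2) = 2 × 1010 × tan(11.75°) = 420.2 km.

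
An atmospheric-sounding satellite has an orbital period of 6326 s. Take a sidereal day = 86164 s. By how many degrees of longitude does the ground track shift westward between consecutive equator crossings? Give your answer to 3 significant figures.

During one orbit Earth rotates (6326.0 / 86164) × 360° = 26.43°.

26.4°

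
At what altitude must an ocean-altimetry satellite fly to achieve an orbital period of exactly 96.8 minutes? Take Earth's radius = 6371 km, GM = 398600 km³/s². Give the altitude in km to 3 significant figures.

613 km

T = 96.8 min = 5808.0 s.
From T = 2π√(a³/μ): a = (μ T²/4π²)^(1/3) = (398600 × 5808.0² / 4π²)^(1/3) = 6984 km.
Altitude h = a − R = 6984 − 6371 = 613 km.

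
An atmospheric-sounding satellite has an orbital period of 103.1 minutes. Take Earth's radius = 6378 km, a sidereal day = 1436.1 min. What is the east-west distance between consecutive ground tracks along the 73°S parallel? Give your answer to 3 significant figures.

841 km

T = 103.1 min = 6186.0 s.
Node shift per orbit = (6186.0/86166) × 360° = 25.84°.
Equatorial spacing = 25.84 × 111.3 km/° = 2877 km.
At 73° latitude, spacing = 2877 × cos(73°) = 841 km.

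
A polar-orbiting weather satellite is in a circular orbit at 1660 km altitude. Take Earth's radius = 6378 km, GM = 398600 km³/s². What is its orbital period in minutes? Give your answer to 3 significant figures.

Semi-major axis a = 6378 + 1660 = 8038 km. Period T = 2π√(a³/μ) = 2π√(8038³/398600) = 7171.9 s = 119.53 min.

120 min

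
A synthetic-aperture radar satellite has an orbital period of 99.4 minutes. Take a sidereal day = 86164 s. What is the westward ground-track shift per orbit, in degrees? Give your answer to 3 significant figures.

T = 99.4 min = 5964.0 s.
During one orbit Earth rotates (5964.0 / 86164) × 360° = 24.92°.

24.9°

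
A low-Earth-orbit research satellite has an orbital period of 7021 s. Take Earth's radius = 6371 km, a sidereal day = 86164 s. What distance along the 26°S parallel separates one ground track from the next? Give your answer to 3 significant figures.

Node shift per orbit = (7021.0/86164) × 360° = 29.33°.
Equatorial spacing = 29.33 × 111.2 km/° = 3262 km.
At 26° latitude, spacing = 3262 × cos(26°) = 2932 km.

2930 km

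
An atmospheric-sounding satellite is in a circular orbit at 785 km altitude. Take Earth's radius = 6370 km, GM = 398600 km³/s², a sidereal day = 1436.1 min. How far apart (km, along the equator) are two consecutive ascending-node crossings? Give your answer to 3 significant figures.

Semi-major axis a = 6370 + 785 = 7155 km. Period T = 2π√(a³/μ) = 2π√(7155³/398600) = 6023.2 s = 100.39 min.
During one orbit Earth rotates (6023.2 / 86166) × 360° = 25.16°.
At the equator that is 25.16° × (2π·6370/360) km/° = 25.16 × 111.2 = 2798 km.

2800 km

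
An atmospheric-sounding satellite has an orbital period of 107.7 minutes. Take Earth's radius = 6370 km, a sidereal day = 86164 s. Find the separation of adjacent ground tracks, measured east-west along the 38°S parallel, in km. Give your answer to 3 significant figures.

T = 107.7 min = 6462.0 s.
Node shift per orbit = (6462.0/86164) × 360° = 27.00°.
Equatorial spacing = 27.00 × 111.2 km/° = 3002 km.
At 38° latitude, spacing = 3002 × cos(38°) = 2365 km.

2370 km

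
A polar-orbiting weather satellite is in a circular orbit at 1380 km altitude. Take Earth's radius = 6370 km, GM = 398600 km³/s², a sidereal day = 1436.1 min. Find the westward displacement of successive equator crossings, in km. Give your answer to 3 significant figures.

Semi-major axis a = 6370 + 1380 = 7750 km. Period T = 2π√(a³/μ) = 2π√(7750³/398600) = 6789.9 s = 113.17 min.
During one orbit Earth rotates (6789.9 / 86166) × 360° = 28.37°.
At the equator that is 28.37° × (2π·6370/360) km/° = 28.37 × 111.2 = 3154 km.

3150 km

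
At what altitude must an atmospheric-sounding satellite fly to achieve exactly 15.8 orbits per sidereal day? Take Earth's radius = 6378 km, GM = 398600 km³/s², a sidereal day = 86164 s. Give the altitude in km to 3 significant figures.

Required period T = 86164 / 15.8 = 5453.4 s.
From T = 2π√(a³/μ): a = (μ T²/4π²)^(1/3) = (398600 × 5453.4² / 4π²)^(1/3) = 6696 km.
Altitude h = a − R = 6696 − 6378 = 318 km.

318 km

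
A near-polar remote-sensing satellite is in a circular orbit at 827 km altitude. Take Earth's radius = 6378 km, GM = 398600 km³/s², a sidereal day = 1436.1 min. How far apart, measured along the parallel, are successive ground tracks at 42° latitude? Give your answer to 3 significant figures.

2100 km

Semi-major axis a = 6378 + 827 = 7205 km. Period T = 2π√(a³/μ) = 2π√(7205³/398600) = 6086.4 s = 101.44 min.
Node shift per orbit = (6086.4/86166) × 360° = 25.43°.
Equatorial spacing = 25.43 × 111.3 km/° = 2831 km.
At 42° latitude, spacing = 2831 × cos(42°) = 2104 km.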